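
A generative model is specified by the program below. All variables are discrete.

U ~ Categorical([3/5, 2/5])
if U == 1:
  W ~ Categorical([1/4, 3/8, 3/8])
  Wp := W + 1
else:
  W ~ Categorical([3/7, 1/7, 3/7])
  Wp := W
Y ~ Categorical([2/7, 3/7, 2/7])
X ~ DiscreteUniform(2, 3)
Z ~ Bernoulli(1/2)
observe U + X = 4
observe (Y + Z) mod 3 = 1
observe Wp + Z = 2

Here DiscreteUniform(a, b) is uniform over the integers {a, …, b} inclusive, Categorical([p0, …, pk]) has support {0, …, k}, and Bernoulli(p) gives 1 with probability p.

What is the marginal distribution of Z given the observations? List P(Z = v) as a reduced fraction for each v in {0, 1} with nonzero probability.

P(Z=0) = 9/13, P(Z=1) = 4/13

Enumerate traces; 2 have nonzero weight after conditioning:
  (U=1, W=0, Y=0, X=3, Z=1) weight 1/140
  (U=1, W=1, Y=1, X=3, Z=0) weight 9/560
Group by Z:
  weight(Z=0) = 9/560
  weight(Z=1) = 1/140
Total weight = 9/560 + 1/140 = 13/560
P(Z=0 | obs) = 9/560 / 13/560 = 9/13
P(Z=1 | obs) = 1/140 / 13/560 = 4/13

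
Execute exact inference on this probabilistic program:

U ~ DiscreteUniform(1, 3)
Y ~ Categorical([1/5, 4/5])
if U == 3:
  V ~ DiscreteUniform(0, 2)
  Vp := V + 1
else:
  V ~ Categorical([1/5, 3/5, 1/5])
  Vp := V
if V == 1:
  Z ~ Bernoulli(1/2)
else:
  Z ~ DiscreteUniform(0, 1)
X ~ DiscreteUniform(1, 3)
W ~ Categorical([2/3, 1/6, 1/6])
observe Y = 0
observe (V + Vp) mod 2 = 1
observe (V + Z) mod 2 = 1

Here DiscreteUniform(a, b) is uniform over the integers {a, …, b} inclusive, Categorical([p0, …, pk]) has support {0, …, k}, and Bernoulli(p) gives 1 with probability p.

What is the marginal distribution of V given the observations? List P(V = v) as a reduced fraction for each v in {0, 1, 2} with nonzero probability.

Enumerate traces; 27 have nonzero weight after conditioning:
  (U=3, Y=0, V=0, Z=1, X=1, W=0) weight 1/405
  (U=3, Y=0, V=0, Z=1, X=1, W=1) weight 1/1620
  (U=3, Y=0, V=0, Z=1, X=1, W=2) weight 1/1620
  (U=3, Y=0, V=0, Z=1, X=2, W=0) weight 1/405
  (U=3, Y=0, V=0, Z=1, X=2, W=1) weight 1/1620
  (U=3, Y=0, V=0, Z=1, X=2, W=2) weight 1/1620
  (U=3, Y=0, V=0, Z=1, X=3, W=0) weight 1/405
  (U=3, Y=0, V=0, Z=1, X=3, W=1) weight 1/1620
  (U=3, Y=0, V=1, Z=0, X=1, W=0) weight 1/405
  (U=3, Y=0, V=2, Z=1, X=1, W=0) weight 1/405
  … 17 more
Group by V:
  weight(V=0) = 1/90
  weight(V=1) = 1/90
  weight(V=2) = 1/90
Total weight = 1/90 + 1/90 + 1/90 = 1/30
P(V=0 | obs) = 1/90 / 1/30 = 1/3
P(V=1 | obs) = 1/90 / 1/30 = 1/3
P(V=2 | obs) = 1/90 / 1/30 = 1/3

P(V=0) = 1/3, P(V=1) = 1/3, P(V=2) = 1/3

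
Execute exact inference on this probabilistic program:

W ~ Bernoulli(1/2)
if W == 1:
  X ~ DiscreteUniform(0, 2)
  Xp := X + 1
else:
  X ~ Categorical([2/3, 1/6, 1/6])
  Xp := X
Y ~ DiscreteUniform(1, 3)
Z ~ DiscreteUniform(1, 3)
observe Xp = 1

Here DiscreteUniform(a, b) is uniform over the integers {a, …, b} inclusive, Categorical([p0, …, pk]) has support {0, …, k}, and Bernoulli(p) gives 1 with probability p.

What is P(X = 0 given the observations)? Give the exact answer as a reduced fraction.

Enumerate traces; 18 have nonzero weight after conditioning:
  (W=0, X=1, Y=1, Z=1) weight 1/108
  (W=0, X=1, Y=1, Z=2) weight 1/108
  (W=0, X=1, Y=1, Z=3) weight 1/108
  (W=0, X=1, Y=2, Z=1) weight 1/108
  (W=0, X=1, Y=2, Z=2) weight 1/108
  (W=0, X=1, Y=2, Z=3) weight 1/108
  (W=0, X=1, Y=3, Z=1) weight 1/108
  (W=0, X=1, Y=3, Z=2) weight 1/108
  (W=1, X=0, Y=1, Z=1) weight 1/54
  … 9 more
Group by X:
  weight(X=0) = 1/6
  weight(X=1) = 1/12
Total weight = 1/6 + 1/12 = 1/4
P(X=0 | obs) = 1/6 / 1/4 = 2/3
P(X=1 | obs) = 1/12 / 1/4 = 1/3

P(X = 0 | obs) = 2/3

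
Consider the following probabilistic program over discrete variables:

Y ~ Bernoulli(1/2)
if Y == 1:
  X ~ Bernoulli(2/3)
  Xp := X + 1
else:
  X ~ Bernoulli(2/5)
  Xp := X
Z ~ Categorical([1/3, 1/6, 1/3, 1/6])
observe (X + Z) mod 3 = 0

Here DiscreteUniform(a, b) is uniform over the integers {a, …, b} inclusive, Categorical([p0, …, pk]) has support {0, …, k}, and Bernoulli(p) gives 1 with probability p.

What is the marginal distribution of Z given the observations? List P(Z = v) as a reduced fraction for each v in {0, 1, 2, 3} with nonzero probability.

P(Z=0) = 14/37, P(Z=2) = 16/37, P(Z=3) = 7/37

Enumerate traces; 6 have nonzero weight after conditioning:
  (Y=0, X=0, Z=0) weight 1/10
  (Y=0, X=0, Z=3) weight 1/20
  (Y=0, X=1, Z=2) weight 1/15
  (Y=1, X=0, Z=0) weight 1/18
  (Y=1, X=0, Z=3) weight 1/36
  (Y=1, X=1, Z=2) weight 1/9
Group by Z:
  weight(Z=0) = 7/45
  weight(Z=2) = 8/45
  weight(Z=3) = 7/90
Total weight = 7/45 + 8/45 + 7/90 = 37/90
P(Z=0 | obs) = 7/45 / 37/90 = 14/37
P(Z=2 | obs) = 8/45 / 37/90 = 16/37
P(Z=3 | obs) = 7/90 / 37/90 = 7/37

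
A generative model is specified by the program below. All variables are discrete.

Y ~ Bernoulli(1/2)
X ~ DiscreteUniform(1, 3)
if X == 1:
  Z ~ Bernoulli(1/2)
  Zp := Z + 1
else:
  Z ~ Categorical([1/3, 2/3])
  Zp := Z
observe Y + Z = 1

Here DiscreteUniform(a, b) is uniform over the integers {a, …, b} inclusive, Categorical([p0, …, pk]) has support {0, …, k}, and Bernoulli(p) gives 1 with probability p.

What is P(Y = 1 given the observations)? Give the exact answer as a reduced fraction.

Enumerate traces; 6 have nonzero weight after conditioning:
  (Y=0, X=1, Z=1) weight 1/12
  (Y=0, X=2, Z=1) weight 1/9
  (Y=0, X=3, Z=1) weight 1/9
  (Y=1, X=1, Z=0) weight 1/12
  (Y=1, X=2, Z=0) weight 1/18
  (Y=1, X=3, Z=0) weight 1/18
Group by Y:
  weight(Y=0) = 11/36
  weight(Y=1) = 7/36
Total weight = 11/36 + 7/36 = 1/2
P(Y=0 | obs) = 11/36 / 1/2 = 11/18
P(Y=1 | obs) = 7/36 / 1/2 = 7/18

P(Y = 1 | obs) = 7/18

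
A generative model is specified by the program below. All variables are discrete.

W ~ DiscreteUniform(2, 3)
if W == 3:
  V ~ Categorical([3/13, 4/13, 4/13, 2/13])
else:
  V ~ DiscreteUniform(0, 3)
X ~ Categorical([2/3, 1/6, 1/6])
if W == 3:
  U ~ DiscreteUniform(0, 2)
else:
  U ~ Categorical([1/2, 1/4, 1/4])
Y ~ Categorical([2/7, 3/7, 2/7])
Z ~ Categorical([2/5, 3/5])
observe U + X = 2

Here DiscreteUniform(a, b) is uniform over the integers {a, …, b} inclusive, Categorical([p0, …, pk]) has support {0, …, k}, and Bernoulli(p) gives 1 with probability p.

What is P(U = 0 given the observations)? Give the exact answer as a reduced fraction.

P(U = 0 | obs) = 2/9

Enumerate traces; 144 have nonzero weight after conditioning:
  (W=2, V=0, X=0, U=2, Y=0, Z=0) weight 1/420
  (W=2, V=0, X=0, U=2, Y=0, Z=1) weight 1/280
  (W=2, V=0, X=0, U=2, Y=1, Z=0) weight 1/280
  (W=2, V=0, X=0, U=2, Y=1, Z=1) weight 3/560
  (W=2, V=0, X=0, U=2, Y=2, Z=0) weight 1/420
  (W=2, V=0, X=0, U=2, Y=2, Z=1) weight 1/280
  (W=2, V=0, X=1, U=1, Y=0, Z=0) weight 1/1680
  (W=2, V=0, X=1, U=1, Y=0, Z=1) weight 1/1120
  (W=2, V=0, X=2, U=0, Y=0, Z=0) weight 1/840
  … 135 more
Group by U:
  weight(U=0) = 5/72
  weight(U=1) = 7/144
  weight(U=2) = 7/36
Total weight = 5/72 + 7/144 + 7/36 = 5/16
P(U=0 | obs) = 5/72 / 5/16 = 2/9
P(U=1 | obs) = 7/144 / 5/16 = 7/45
P(U=2 | obs) = 7/36 / 5/16 = 28/45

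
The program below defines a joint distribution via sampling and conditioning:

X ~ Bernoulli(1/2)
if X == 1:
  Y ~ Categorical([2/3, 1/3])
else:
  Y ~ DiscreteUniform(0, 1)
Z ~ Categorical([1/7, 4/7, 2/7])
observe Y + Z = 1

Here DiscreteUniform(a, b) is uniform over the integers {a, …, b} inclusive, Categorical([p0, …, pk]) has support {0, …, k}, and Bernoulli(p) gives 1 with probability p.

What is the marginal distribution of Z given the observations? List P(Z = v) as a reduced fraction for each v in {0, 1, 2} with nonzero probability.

Enumerate traces; 4 have nonzero weight after conditioning:
  (X=0, Y=0, Z=1) weight 1/7
  (X=0, Y=1, Z=0) weight 1/28
  (X=1, Y=0, Z=1) weight 4/21
  (X=1, Y=1, Z=0) weight 1/42
Group by Z:
  weight(Z=0) = 5/84
  weight(Z=1) = 1/3
Total weight = 5/84 + 1/3 = 11/28
P(Z=0 | obs) = 5/84 / 11/28 = 5/33
P(Z=1 | obs) = 1/3 / 11/28 = 28/33

P(Z=0) = 5/33, P(Z=1) = 28/33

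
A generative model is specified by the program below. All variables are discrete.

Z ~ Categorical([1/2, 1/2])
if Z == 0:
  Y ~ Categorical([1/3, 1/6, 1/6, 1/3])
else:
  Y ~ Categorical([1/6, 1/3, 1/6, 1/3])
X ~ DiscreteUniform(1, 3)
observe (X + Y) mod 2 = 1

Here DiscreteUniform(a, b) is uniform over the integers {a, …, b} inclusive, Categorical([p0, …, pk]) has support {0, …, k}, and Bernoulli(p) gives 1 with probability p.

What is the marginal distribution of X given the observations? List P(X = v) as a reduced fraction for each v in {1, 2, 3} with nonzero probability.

Enumerate traces; 12 have nonzero weight after conditioning:
  (Z=0, Y=0, X=1) weight 1/18
  (Z=0, Y=0, X=3) weight 1/18
  (Z=0, Y=1, X=2) weight 1/36
  (Z=0, Y=2, X=1) weight 1/36
  (Z=0, Y=2, X=3) weight 1/36
  (Z=0, Y=3, X=2) weight 1/18
  (Z=1, Y=0, X=1) weight 1/36
  (Z=1, Y=0, X=3) weight 1/36
  … 4 more
Group by X:
  weight(X=1) = 5/36
  weight(X=2) = 7/36
  weight(X=3) = 5/36
Total weight = 5/36 + 7/36 + 5/36 = 17/36
P(X=1 | obs) = 5/36 / 17/36 = 5/17
P(X=2 | obs) = 7/36 / 17/36 = 7/17
P(X=3 | obs) = 5/36 / 17/36 = 5/17

P(X=1) = 5/17, P(X=2) = 7/17, P(X=3) = 5/17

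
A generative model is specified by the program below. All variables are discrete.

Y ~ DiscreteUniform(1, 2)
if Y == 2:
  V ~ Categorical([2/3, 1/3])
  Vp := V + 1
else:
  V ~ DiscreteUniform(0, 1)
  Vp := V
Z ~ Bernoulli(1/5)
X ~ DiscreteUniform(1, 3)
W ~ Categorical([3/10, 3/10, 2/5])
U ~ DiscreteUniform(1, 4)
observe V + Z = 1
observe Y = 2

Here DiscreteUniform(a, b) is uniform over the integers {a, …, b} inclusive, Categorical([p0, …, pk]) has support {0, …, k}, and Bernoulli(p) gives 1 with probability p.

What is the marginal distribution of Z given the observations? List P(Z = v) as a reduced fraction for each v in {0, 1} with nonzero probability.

Enumerate traces; 72 have nonzero weight after conditioning:
  (Y=2, V=0, Z=1, X=1, W=0, U=1) weight 1/600
  (Y=2, V=0, Z=1, X=1, W=0, U=2) weight 1/600
  (Y=2, V=0, Z=1, X=1, W=0, U=3) weight 1/600
  (Y=2, V=0, Z=1, X=1, W=0, U=4) weight 1/600
  (Y=2, V=0, Z=1, X=1, W=1, U=1) weight 1/600
  (Y=2, V=0, Z=1, X=1, W=1, U=2) weight 1/600
  (Y=2, V=0, Z=1, X=1, W=1, U=3) weight 1/600
  (Y=2, V=0, Z=1, X=1, W=1, U=4) weight 1/600
  (Y=2, V=1, Z=0, X=1, W=0, U=1) weight 1/300
  … 63 more
Group by Z:
  weight(Z=0) = 2/15
  weight(Z=1) = 1/15
Total weight = 2/15 + 1/15 = 1/5
P(Z=0 | obs) = 2/15 / 1/5 = 2/3
P(Z=1 | obs) = 1/15 / 1/5 = 1/3

P(Z=0) = 2/3, P(Z=1) = 1/3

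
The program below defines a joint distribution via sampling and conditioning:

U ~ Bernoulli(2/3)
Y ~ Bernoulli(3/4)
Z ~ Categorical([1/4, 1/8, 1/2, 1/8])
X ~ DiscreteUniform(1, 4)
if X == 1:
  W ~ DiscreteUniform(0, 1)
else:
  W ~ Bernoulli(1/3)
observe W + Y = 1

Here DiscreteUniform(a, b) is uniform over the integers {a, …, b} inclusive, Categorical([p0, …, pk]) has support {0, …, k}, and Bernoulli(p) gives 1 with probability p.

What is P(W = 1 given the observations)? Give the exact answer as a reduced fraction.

P(W = 1 | obs) = 1/6

Enumerate traces; 64 have nonzero weight after conditioning:
  (U=0, Y=0, Z=0, X=1, W=1) weight 1/384
  (U=0, Y=0, Z=0, X=2, W=1) weight 1/576
  (U=0, Y=0, Z=0, X=3, W=1) weight 1/576
  (U=0, Y=0, Z=0, X=4, W=1) weight 1/576
  (U=0, Y=0, Z=1, X=1, W=1) weight 1/768
  (U=0, Y=0, Z=1, X=2, W=1) weight 1/1152
  (U=0, Y=0, Z=1, X=3, W=1) weight 1/1152
  (U=0, Y=0, Z=1, X=4, W=1) weight 1/1152
  (U=0, Y=1, Z=0, X=1, W=0) weight 1/128
  … 55 more
Group by W:
  weight(W=0) = 15/32
  weight(W=1) = 3/32
Total weight = 15/32 + 3/32 = 9/16
P(W=0 | obs) = 15/32 / 9/16 = 5/6
P(W=1 | obs) = 3/32 / 9/16 = 1/6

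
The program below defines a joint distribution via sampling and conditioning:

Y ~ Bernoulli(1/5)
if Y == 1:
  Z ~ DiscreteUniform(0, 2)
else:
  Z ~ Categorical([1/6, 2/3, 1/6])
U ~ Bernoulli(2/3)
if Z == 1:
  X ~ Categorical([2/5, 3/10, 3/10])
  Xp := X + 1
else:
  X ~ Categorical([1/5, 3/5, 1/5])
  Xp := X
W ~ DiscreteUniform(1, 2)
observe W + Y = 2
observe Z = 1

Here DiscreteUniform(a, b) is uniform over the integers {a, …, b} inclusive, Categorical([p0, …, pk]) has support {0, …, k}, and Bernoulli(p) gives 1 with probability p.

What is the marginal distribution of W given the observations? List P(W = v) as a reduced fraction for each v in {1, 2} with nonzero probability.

Enumerate traces; 12 have nonzero weight after conditioning:
  (Y=0, Z=1, U=0, X=0, W=2) weight 8/225
  (Y=0, Z=1, U=0, X=1, W=2) weight 2/75
  (Y=0, Z=1, U=0, X=2, W=2) weight 2/75
  (Y=0, Z=1, U=1, X=0, W=2) weight 16/225
  (Y=0, Z=1, U=1, X=1, W=2) weight 4/75
  (Y=0, Z=1, U=1, X=2, W=2) weight 4/75
  (Y=1, Z=1, U=0, X=0, W=1) weight 1/225
  (Y=1, Z=1, U=0, X=1, W=1) weight 1/300
  … 4 more
Group by W:
  weight(W=1) = 1/30
  weight(W=2) = 4/15
Total weight = 1/30 + 4/15 = 3/10
P(W=1 | obs) = 1/30 / 3/10 = 1/9
P(W=2 | obs) = 4/15 / 3/10 = 8/9

P(W=1) = 1/9, P(W=2) = 8/9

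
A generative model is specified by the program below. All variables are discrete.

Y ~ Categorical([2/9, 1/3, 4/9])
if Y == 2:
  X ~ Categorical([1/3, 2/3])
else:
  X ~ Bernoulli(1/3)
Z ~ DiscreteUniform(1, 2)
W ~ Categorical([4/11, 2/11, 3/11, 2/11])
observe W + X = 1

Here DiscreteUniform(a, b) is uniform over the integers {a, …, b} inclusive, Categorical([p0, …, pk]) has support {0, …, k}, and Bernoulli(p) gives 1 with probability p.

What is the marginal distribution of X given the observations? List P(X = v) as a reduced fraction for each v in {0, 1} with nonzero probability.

Enumerate traces; 12 have nonzero weight after conditioning:
  (Y=0, X=0, Z=1, W=1) weight 4/297
  (Y=0, X=0, Z=2, W=1) weight 4/297
  (Y=0, X=1, Z=1, W=0) weight 4/297
  (Y=0, X=1, Z=2, W=0) weight 4/297
  (Y=1, X=0, Z=1, W=1) weight 2/99
  (Y=1, X=0, Z=2, W=1) weight 2/99
  (Y=1, X=1, Z=1, W=0) weight 2/99
  (Y=1, X=1, Z=2, W=0) weight 2/99
  … 4 more
Group by X:
  weight(X=0) = 28/297
  weight(X=1) = 52/297
Total weight = 28/297 + 52/297 = 80/297
P(X=0 | obs) = 28/297 / 80/297 = 7/20
P(X=1 | obs) = 52/297 / 80/297 = 13/20

P(X=0) = 7/20, P(X=1) = 13/20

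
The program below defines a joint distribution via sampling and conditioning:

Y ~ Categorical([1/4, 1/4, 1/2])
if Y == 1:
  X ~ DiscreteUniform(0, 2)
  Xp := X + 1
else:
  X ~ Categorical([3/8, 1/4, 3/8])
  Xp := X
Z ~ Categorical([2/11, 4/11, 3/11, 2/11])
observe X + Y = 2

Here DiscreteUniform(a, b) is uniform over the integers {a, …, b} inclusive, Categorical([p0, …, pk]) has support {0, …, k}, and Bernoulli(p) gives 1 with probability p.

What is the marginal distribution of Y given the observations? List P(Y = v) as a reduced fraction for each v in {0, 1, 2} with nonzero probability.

Enumerate traces; 12 have nonzero weight after conditioning:
  (Y=0, X=2, Z=0) weight 3/176
  (Y=0, X=2, Z=1) weight 3/88
  (Y=0, X=2, Z=2) weight 9/352
  (Y=0, X=2, Z=3) weight 3/176
  (Y=1, X=1, Z=0) weight 1/66
  (Y=1, X=1, Z=1) weight 1/33
  (Y=1, X=1, Z=2) weight 1/44
  (Y=1, X=1, Z=3) weight 1/66
  (Y=2, X=0, Z=0) weight 3/88
  … 3 more
Group by Y:
  weight(Y=0) = 3/32
  weight(Y=1) = 1/12
  weight(Y=2) = 3/16
Total weight = 3/32 + 1/12 + 3/16 = 35/96
P(Y=0 | obs) = 3/32 / 35/96 = 9/35
P(Y=1 | obs) = 1/12 / 35/96 = 8/35
P(Y=2 | obs) = 3/16 / 35/96 = 18/35

P(Y=0) = 9/35, P(Y=1) = 8/35, P(Y=2) = 18/35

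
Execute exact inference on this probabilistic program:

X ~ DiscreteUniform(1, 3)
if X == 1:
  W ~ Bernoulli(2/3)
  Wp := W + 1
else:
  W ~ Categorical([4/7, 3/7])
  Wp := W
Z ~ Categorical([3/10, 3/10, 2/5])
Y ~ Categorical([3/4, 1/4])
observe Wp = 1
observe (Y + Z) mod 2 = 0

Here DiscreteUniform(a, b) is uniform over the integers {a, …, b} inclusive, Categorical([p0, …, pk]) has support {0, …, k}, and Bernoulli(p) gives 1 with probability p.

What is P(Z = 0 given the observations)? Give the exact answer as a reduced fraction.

Enumerate traces; 9 have nonzero weight after conditioning:
  (X=1, W=0, Z=0, Y=0) weight 1/40
  (X=1, W=0, Z=1, Y=1) weight 1/120
  (X=1, W=0, Z=2, Y=0) weight 1/30
  (X=2, W=1, Z=0, Y=0) weight 9/280
  (X=2, W=1, Z=1, Y=1) weight 3/280
  (X=2, W=1, Z=2, Y=0) weight 3/70
  (X=3, W=1, Z=0, Y=0) weight 9/280
  (X=3, W=1, Z=1, Y=1) weight 3/280
  … 1 more
Group by Z:
  weight(Z=0) = 5/56
  weight(Z=1) = 5/168
  weight(Z=2) = 5/42
Total weight = 5/56 + 5/168 + 5/42 = 5/21
P(Z=0 | obs) = 5/56 / 5/21 = 3/8
P(Z=1 | obs) = 5/168 / 5/21 = 1/8
P(Z=2 | obs) = 5/42 / 5/21 = 1/2

P(Z = 0 | obs) = 3/8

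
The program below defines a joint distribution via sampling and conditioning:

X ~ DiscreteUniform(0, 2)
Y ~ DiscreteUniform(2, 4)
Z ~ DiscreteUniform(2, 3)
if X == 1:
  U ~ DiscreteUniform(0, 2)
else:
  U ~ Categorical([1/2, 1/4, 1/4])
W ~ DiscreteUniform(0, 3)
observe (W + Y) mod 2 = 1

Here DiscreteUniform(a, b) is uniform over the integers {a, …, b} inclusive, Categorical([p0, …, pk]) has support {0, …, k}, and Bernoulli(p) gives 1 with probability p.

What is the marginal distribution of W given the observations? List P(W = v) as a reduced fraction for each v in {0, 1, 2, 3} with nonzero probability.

P(W=0) = 1/6, P(W=1) = 1/3, P(W=2) = 1/6, P(W=3) = 1/3

Enumerate traces; 108 have nonzero weight after conditioning:
  (X=0, Y=2, Z=2, U=0, W=1) weight 1/144
  (X=0, Y=2, Z=2, U=0, W=3) weight 1/144
  (X=0, Y=2, Z=2, U=1, W=1) weight 1/288
  (X=0, Y=2, Z=2, U=1, W=3) weight 1/288
  (X=0, Y=2, Z=2, U=2, W=1) weight 1/288
  (X=0, Y=2, Z=2, U=2, W=3) weight 1/288
  (X=0, Y=2, Z=3, U=0, W=1) weight 1/144
  (X=0, Y=2, Z=3, U=0, W=3) weight 1/144
  (X=0, Y=3, Z=2, U=0, W=0) weight 1/144
  (X=0, Y=3, Z=2, U=0, W=2) weight 1/144
  … 98 more
Group by W:
  weight(W=0) = 1/12
  weight(W=1) = 1/6
  weight(W=2) = 1/12
  weight(W=3) = 1/6
Total weight = 1/12 + 1/6 + 1/12 + 1/6 = 1/2
P(W=0 | obs) = 1/12 / 1/2 = 1/6
P(W=1 | obs) = 1/6 / 1/2 = 1/3
P(W=2 | obs) = 1/12 / 1/2 = 1/6
P(W=3 | obs) = 1/6 / 1/2 = 1/3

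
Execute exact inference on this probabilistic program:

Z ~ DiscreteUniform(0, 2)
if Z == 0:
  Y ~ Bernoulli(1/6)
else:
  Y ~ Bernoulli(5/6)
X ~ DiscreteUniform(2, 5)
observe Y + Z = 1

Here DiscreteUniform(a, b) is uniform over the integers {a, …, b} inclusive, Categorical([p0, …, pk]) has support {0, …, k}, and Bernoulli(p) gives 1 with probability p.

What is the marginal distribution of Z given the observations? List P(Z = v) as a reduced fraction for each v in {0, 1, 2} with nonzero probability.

P(Z=0) = 1/2, P(Z=1) = 1/2

Enumerate traces; 8 have nonzero weight after conditioning:
  (Z=0, Y=1, X=2) weight 1/72
  (Z=0, Y=1, X=3) weight 1/72
  (Z=0, Y=1, X=4) weight 1/72
  (Z=0, Y=1, X=5) weight 1/72
  (Z=1, Y=0, X=2) weight 1/72
  (Z=1, Y=0, X=3) weight 1/72
  (Z=1, Y=0, X=4) weight 1/72
  (Z=1, Y=0, X=5) weight 1/72
Group by Z:
  weight(Z=0) = 1/18
  weight(Z=1) = 1/18
Total weight = 1/18 + 1/18 = 1/9
P(Z=0 | obs) = 1/18 / 1/9 = 1/2
P(Z=1 | obs) = 1/18 / 1/9 = 1/2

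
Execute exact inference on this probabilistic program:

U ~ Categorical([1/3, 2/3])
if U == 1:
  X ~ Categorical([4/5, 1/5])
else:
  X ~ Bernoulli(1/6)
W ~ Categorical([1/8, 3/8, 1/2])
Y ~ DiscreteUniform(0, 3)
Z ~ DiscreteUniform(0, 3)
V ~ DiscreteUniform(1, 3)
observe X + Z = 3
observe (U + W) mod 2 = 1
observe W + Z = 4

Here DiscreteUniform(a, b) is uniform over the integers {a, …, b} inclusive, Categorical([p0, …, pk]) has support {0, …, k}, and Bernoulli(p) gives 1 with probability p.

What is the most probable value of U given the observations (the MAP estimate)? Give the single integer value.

argmax_v P(U = v | obs) = 0

Enumerate traces; 24 have nonzero weight after conditioning:
  (U=0, X=0, W=1, Y=0, Z=3, V=1) weight 5/2304
  (U=0, X=0, W=1, Y=0, Z=3, V=2) weight 5/2304
  (U=0, X=0, W=1, Y=0, Z=3, V=3) weight 5/2304
  (U=0, X=0, W=1, Y=1, Z=3, V=1) weight 5/2304
  (U=0, X=0, W=1, Y=1, Z=3, V=2) weight 5/2304
  (U=0, X=0, W=1, Y=1, Z=3, V=3) weight 5/2304
  (U=0, X=0, W=1, Y=2, Z=3, V=1) weight 5/2304
  (U=0, X=0, W=1, Y=2, Z=3, V=2) weight 5/2304
  (U=1, X=1, W=2, Y=0, Z=2, V=1) weight 1/720
  … 15 more
Group by U:
  weight(U=0) = 5/192
  weight(U=1) = 1/60
Total weight = 5/192 + 1/60 = 41/960
P(U=0 | obs) = 5/192 / 41/960 = 25/41
P(U=1 | obs) = 1/60 / 41/960 = 16/41
argmax = 0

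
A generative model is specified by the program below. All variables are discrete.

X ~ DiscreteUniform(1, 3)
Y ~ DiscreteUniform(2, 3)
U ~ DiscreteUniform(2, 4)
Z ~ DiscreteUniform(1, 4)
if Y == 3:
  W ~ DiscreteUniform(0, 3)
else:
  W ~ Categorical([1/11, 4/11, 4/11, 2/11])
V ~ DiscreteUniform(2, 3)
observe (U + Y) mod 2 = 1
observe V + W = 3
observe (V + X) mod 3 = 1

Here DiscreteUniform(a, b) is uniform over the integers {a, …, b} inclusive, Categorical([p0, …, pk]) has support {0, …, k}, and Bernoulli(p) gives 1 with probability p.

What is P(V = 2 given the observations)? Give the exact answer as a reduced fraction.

Enumerate traces; 24 have nonzero weight after conditioning:
  (X=1, Y=2, U=3, Z=1, W=0, V=3) weight 1/1584
  (X=1, Y=2, U=3, Z=2, W=0, V=3) weight 1/1584
  (X=1, Y=2, U=3, Z=3, W=0, V=3) weight 1/1584
  (X=1, Y=2, U=3, Z=4, W=0, V=3) weight 1/1584
  (X=1, Y=3, U=2, Z=1, W=0, V=3) weight 1/576
  (X=1, Y=3, U=2, Z=2, W=0, V=3) weight 1/576
  (X=1, Y=3, U=2, Z=3, W=0, V=3) weight 1/576
  (X=1, Y=3, U=2, Z=4, W=0, V=3) weight 1/576
  (X=2, Y=2, U=3, Z=1, W=1, V=2) weight 1/396
  … 15 more
Group by V:
  weight(V=2) = 19/792
  weight(V=3) = 13/792
Total weight = 19/792 + 13/792 = 4/99
P(V=2 | obs) = 19/792 / 4/99 = 19/32
P(V=3 | obs) = 13/792 / 4/99 = 13/32

P(V = 2 | obs) = 19/32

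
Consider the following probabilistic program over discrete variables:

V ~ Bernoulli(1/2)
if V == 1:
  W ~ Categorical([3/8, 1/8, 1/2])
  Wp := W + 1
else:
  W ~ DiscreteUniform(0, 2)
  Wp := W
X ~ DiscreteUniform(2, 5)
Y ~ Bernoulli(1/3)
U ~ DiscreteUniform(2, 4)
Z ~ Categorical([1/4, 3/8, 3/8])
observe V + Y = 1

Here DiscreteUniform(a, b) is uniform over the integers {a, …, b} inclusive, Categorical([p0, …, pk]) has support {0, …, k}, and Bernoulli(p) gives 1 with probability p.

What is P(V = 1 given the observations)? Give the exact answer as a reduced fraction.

Enumerate traces; 216 have nonzero weight after conditioning:
  (V=0, W=0, X=2, Y=1, U=2, Z=0) weight 1/864
  (V=0, W=0, X=2, Y=1, U=2, Z=1) weight 1/576
  (V=0, W=0, X=2, Y=1, U=2, Z=2) weight 1/576
  (V=0, W=0, X=2, Y=1, U=3, Z=0) weight 1/864
  (V=0, W=0, X=2, Y=1, U=3, Z=1) weight 1/576
  (V=0, W=0, X=2, Y=1, U=3, Z=2) weight 1/576
  (V=0, W=0, X=2, Y=1, U=4, Z=0) weight 1/864
  (V=0, W=0, X=2, Y=1, U=4, Z=1) weight 1/576
  (V=1, W=0, X=2, Y=0, U=2, Z=0) weight 1/384
  … 207 more
Group by V:
  weight(V=0) = 1/6
  weight(V=1) = 1/3
Total weight = 1/6 + 1/3 = 1/2
P(V=0 | obs) = 1/6 / 1/2 = 1/3
P(V=1 | obs) = 1/3 / 1/2 = 2/3

P(V = 1 | obs) = 2/3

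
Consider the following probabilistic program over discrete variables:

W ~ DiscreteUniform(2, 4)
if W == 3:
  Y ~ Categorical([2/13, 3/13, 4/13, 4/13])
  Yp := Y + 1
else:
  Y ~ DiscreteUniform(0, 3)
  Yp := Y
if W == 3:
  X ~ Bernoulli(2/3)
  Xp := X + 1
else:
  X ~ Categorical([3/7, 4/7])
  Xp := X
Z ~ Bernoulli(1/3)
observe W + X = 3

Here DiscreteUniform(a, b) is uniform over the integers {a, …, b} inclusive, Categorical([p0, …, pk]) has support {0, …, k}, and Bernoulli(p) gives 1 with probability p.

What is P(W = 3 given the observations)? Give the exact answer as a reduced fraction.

Enumerate traces; 16 have nonzero weight after conditioning:
  (W=2, Y=0, X=1, Z=0) weight 2/63
  (W=2, Y=0, X=1, Z=1) weight 1/63
  (W=2, Y=1, X=1, Z=0) weight 2/63
  (W=2, Y=1, X=1, Z=1) weight 1/63
  (W=2, Y=2, X=1, Z=0) weight 2/63
  (W=2, Y=2, X=1, Z=1) weight 1/63
  (W=2, Y=3, X=1, Z=0) weight 2/63
  (W=2, Y=3, X=1, Z=1) weight 1/63
  (W=3, Y=0, X=0, Z=0) weight 4/351
  … 7 more
Group by W:
  weight(W=2) = 4/21
  weight(W=3) = 1/9
Total weight = 4/21 + 1/9 = 19/63
P(W=2 | obs) = 4/21 / 19/63 = 12/19
P(W=3 | obs) = 1/9 / 19/63 = 7/19

P(W = 3 | obs) = 7/19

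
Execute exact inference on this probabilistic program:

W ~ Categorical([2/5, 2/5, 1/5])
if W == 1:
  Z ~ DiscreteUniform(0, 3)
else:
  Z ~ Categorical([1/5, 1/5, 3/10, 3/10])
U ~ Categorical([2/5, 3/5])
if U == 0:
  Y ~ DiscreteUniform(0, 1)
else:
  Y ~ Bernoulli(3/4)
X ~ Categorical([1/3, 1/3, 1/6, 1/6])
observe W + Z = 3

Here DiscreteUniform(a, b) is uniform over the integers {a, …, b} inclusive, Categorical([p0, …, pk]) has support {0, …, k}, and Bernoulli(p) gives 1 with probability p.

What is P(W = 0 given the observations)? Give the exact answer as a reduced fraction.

P(W = 0 | obs) = 6/13

Enumerate traces; 48 have nonzero weight after conditioning:
  (W=0, Z=3, U=0, Y=0, X=0) weight 1/125
  (W=0, Z=3, U=0, Y=0, X=1) weight 1/125
  (W=0, Z=3, U=0, Y=0, X=2) weight 1/250
  (W=0, Z=3, U=0, Y=0, X=3) weight 1/250
  (W=0, Z=3, U=0, Y=1, X=0) weight 1/125
  (W=0, Z=3, U=0, Y=1, X=1) weight 1/125
  (W=0, Z=3, U=0, Y=1, X=2) weight 1/250
  (W=0, Z=3, U=0, Y=1, X=3) weight 1/250
  (W=1, Z=2, U=0, Y=0, X=0) weight 1/150
  (W=2, Z=1, U=0, Y=0, X=0) weight 1/375
  … 38 more
Group by W:
  weight(W=0) = 3/25
  weight(W=1) = 1/10
  weight(W=2) = 1/25
Total weight = 3/25 + 1/10 + 1/25 = 13/50
P(W=0 | obs) = 3/25 / 13/50 = 6/13
P(W=1 | obs) = 1/10 / 13/50 = 5/13
P(W=2 | obs) = 1/25 / 13/50 = 2/13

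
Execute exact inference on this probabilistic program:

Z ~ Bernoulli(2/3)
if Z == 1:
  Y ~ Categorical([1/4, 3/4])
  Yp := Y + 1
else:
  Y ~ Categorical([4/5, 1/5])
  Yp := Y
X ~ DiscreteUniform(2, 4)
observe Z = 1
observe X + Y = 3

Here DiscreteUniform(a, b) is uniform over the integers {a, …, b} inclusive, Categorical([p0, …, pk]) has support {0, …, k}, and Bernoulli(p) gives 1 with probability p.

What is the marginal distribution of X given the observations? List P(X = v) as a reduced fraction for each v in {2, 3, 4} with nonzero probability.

Enumerate traces; 2 have nonzero weight after conditioning:
  (Z=1, Y=0, X=3) weight 1/18
  (Z=1, Y=1, X=2) weight 1/6
Group by X:
  weight(X=2) = 1/6
  weight(X=3) = 1/18
Total weight = 1/6 + 1/18 = 2/9
P(X=2 | obs) = 1/6 / 2/9 = 3/4
P(X=3 | obs) = 1/18 / 2/9 = 1/4

P(X=2) = 3/4, P(X=3) = 1/4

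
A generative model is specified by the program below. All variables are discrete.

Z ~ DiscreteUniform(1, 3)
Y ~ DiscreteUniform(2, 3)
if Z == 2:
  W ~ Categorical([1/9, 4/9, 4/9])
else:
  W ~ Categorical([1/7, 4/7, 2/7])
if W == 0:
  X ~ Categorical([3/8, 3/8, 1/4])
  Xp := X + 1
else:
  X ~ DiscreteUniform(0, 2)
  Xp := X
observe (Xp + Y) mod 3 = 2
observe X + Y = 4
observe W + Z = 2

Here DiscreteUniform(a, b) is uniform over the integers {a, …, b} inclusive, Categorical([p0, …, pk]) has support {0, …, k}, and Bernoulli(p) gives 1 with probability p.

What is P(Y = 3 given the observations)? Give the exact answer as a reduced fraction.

P(Y = 3 | obs) = 3/5

Enumerate traces; 2 have nonzero weight after conditioning:
  (Z=2, Y=2, W=0, X=2) weight 1/216
  (Z=2, Y=3, W=0, X=1) weight 1/144
Group by Y:
  weight(Y=2) = 1/216
  weight(Y=3) = 1/144
Total weight = 1/216 + 1/144 = 5/432
P(Y=2 | obs) = 1/216 / 5/432 = 2/5
P(Y=3 | obs) = 1/144 / 5/432 = 3/5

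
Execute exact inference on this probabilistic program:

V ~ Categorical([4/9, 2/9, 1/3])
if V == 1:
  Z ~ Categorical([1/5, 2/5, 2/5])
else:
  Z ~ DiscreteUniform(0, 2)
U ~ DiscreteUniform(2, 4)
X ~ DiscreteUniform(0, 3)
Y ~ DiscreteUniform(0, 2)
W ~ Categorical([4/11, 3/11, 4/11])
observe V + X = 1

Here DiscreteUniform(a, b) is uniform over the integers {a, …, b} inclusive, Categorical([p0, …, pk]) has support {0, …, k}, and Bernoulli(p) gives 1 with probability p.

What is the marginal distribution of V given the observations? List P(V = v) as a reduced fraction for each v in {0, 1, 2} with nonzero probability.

Enumerate traces; 162 have nonzero weight after conditioning:
  (V=0, Z=0, U=2, X=1, Y=0, W=0) weight 4/2673
  (V=0, Z=0, U=2, X=1, Y=0, W=1) weight 1/891
  (V=0, Z=0, U=2, X=1, Y=0, W=2) weight 4/2673
  (V=0, Z=0, U=2, X=1, Y=1, W=0) weight 4/2673
  (V=0, Z=0, U=2, X=1, Y=1, W=1) weight 1/891
  (V=0, Z=0, U=2, X=1, Y=1, W=2) weight 4/2673
  (V=0, Z=0, U=2, X=1, Y=2, W=0) weight 4/2673
  (V=0, Z=0, U=2, X=1, Y=2, W=1) weight 1/891
  (V=1, Z=0, U=2, X=0, Y=0, W=0) weight 2/4455
  … 153 more
Group by V:
  weight(V=0) = 1/9
  weight(V=1) = 1/18
Total weight = 1/9 + 1/18 = 1/6
P(V=0 | obs) = 1/9 / 1/6 = 2/3
P(V=1 | obs) = 1/18 / 1/6 = 1/3

P(V=0) = 2/3, P(V=1) = 1/3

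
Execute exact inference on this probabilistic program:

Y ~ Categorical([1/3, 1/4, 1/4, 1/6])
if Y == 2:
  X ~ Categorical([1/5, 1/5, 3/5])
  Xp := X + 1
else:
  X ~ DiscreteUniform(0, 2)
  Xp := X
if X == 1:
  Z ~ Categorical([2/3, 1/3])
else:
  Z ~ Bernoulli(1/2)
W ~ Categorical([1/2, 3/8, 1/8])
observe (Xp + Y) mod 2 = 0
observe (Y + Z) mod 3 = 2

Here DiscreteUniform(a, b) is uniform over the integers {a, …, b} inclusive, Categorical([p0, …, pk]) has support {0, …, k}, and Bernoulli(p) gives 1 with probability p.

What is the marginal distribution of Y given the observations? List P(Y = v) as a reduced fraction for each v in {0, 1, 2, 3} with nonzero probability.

P(Y=1) = 5/11, P(Y=2) = 6/11

Enumerate traces; 6 have nonzero weight after conditioning:
  (Y=1, X=1, Z=1, W=0) weight 1/72
  (Y=1, X=1, Z=1, W=1) weight 1/96
  (Y=1, X=1, Z=1, W=2) weight 1/288
  (Y=2, X=1, Z=0, W=0) weight 1/60
  (Y=2, X=1, Z=0, W=1) weight 1/80
  (Y=2, X=1, Z=0, W=2) weight 1/240
Group by Y:
  weight(Y=1) = 1/36
  weight(Y=2) = 1/30
Total weight = 1/36 + 1/30 = 11/180
P(Y=1 | obs) = 1/36 / 11/180 = 5/11
P(Y=2 | obs) = 1/30 / 11/180 = 6/11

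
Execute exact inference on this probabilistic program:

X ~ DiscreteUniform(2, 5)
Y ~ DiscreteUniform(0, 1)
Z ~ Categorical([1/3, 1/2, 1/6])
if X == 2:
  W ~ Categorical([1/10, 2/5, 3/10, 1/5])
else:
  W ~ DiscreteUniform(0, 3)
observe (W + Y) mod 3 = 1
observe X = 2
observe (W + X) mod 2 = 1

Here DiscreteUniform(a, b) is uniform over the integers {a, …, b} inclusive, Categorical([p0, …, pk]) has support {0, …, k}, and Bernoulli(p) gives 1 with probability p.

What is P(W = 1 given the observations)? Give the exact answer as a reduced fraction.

P(W = 1 | obs) = 2/3

Enumerate traces; 6 have nonzero weight after conditioning:
  (X=2, Y=0, Z=0, W=1) weight 1/60
  (X=2, Y=0, Z=1, W=1) weight 1/40
  (X=2, Y=0, Z=2, W=1) weight 1/120
  (X=2, Y=1, Z=0, W=3) weight 1/120
  (X=2, Y=1, Z=1, W=3) weight 1/80
  (X=2, Y=1, Z=2, W=3) weight 1/240
Group by W:
  weight(W=1) = 1/20
  weight(W=3) = 1/40
Total weight = 1/20 + 1/40 = 3/40
P(W=1 | obs) = 1/20 / 3/40 = 2/3
P(W=3 | obs) = 1/40 / 3/40 = 1/3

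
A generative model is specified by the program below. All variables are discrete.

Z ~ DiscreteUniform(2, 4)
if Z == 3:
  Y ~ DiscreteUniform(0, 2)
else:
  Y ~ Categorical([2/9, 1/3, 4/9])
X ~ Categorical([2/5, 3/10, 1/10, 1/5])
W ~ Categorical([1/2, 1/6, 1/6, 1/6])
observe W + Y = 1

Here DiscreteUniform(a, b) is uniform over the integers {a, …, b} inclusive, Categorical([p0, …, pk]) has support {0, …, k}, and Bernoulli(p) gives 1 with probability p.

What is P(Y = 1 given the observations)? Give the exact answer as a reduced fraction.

P(Y = 1 | obs) = 27/34

Enumerate traces; 24 have nonzero weight after conditioning:
  (Z=2, Y=0, X=0, W=1) weight 2/405
  (Z=2, Y=0, X=1, W=1) weight 1/270
  (Z=2, Y=0, X=2, W=1) weight 1/810
  (Z=2, Y=0, X=3, W=1) weight 1/405
  (Z=2, Y=1, X=0, W=0) weight 1/45
  (Z=2, Y=1, X=1, W=0) weight 1/60
  (Z=2, Y=1, X=2, W=0) weight 1/180
  (Z=2, Y=1, X=3, W=0) weight 1/90
  … 16 more
Group by Y:
  weight(Y=0) = 7/162
  weight(Y=1) = 1/6
Total weight = 7/162 + 1/6 = 17/81
P(Y=0 | obs) = 7/162 / 17/81 = 7/34
P(Y=1 | obs) = 1/6 / 17/81 = 27/34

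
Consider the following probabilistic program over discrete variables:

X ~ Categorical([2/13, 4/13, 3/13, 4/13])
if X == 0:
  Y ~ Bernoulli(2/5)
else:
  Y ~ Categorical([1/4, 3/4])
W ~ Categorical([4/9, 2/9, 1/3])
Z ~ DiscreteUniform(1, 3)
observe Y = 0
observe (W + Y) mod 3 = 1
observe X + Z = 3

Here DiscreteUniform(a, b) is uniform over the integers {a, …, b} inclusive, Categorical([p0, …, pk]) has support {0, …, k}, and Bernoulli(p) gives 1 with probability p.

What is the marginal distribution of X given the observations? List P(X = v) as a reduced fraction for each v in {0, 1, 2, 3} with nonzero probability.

P(X=0) = 24/59, P(X=1) = 20/59, P(X=2) = 15/59

Enumerate traces; 3 have nonzero weight after conditioning:
  (X=0, Y=0, W=1, Z=3) weight 4/585
  (X=1, Y=0, W=1, Z=2) weight 2/351
  (X=2, Y=0, W=1, Z=1) weight 1/234
Group by X:
  weight(X=0) = 4/585
  weight(X=1) = 2/351
  weight(X=2) = 1/234
Total weight = 4/585 + 2/351 + 1/234 = 59/3510
P(X=0 | obs) = 4/585 / 59/3510 = 24/59
P(X=1 | obs) = 2/351 / 59/3510 = 20/59
P(X=2 | obs) = 1/234 / 59/3510 = 15/59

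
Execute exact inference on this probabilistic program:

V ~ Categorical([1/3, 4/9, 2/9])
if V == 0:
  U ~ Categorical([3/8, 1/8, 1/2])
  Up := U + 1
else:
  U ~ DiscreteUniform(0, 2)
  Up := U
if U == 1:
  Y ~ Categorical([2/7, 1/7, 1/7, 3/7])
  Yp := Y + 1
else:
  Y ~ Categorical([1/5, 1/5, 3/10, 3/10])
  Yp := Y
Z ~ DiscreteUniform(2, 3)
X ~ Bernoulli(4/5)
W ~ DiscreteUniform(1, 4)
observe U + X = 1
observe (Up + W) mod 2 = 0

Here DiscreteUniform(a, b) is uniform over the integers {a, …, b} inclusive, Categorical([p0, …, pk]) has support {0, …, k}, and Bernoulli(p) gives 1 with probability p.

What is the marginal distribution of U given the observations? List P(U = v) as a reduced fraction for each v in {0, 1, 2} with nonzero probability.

Enumerate traces; 96 have nonzero weight after conditioning:
  (V=0, U=0, Y=0, Z=2, X=1, W=1) weight 1/400
  (V=0, U=0, Y=0, Z=2, X=1, W=3) weight 1/400
  (V=0, U=0, Y=0, Z=3, X=1, W=1) weight 1/400
  (V=0, U=0, Y=0, Z=3, X=1, W=3) weight 1/400
  (V=0, U=0, Y=1, Z=2, X=1, W=1) weight 1/400
  (V=0, U=0, Y=1, Z=2, X=1, W=3) weight 1/400
  (V=0, U=0, Y=1, Z=3, X=1, W=1) weight 1/400
  (V=0, U=0, Y=1, Z=3, X=1, W=3) weight 1/400
  (V=0, U=1, Y=0, Z=2, X=0, W=2) weight 1/3360
  … 87 more
Group by U:
  weight(U=0) = 5/36
  weight(U=1) = 19/720
Total weight = 5/36 + 19/720 = 119/720
P(U=0 | obs) = 5/36 / 119/720 = 100/119
P(U=1 | obs) = 19/720 / 119/720 = 19/119

P(U=0) = 100/119, P(U=1) = 19/119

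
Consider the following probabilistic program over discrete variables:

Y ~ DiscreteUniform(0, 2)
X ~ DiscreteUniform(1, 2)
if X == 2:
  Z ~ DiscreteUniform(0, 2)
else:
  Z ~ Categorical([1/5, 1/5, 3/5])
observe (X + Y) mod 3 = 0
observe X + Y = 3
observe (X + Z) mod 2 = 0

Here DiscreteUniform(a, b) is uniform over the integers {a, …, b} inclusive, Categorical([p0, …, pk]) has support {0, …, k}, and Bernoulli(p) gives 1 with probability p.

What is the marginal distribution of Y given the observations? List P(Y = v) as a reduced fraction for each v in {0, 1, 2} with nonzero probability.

Enumerate traces; 3 have nonzero weight after conditioning:
  (Y=1, X=2, Z=0) weight 1/18
  (Y=1, X=2, Z=2) weight 1/18
  (Y=2, X=1, Z=1) weight 1/30
Group by Y:
  weight(Y=1) = 1/9
  weight(Y=2) = 1/30
Total weight = 1/9 + 1/30 = 13/90
P(Y=1 | obs) = 1/9 / 13/90 = 10/13
P(Y=2 | obs) = 1/30 / 13/90 = 3/13

P(Y=1) = 10/13, P(Y=2) = 3/13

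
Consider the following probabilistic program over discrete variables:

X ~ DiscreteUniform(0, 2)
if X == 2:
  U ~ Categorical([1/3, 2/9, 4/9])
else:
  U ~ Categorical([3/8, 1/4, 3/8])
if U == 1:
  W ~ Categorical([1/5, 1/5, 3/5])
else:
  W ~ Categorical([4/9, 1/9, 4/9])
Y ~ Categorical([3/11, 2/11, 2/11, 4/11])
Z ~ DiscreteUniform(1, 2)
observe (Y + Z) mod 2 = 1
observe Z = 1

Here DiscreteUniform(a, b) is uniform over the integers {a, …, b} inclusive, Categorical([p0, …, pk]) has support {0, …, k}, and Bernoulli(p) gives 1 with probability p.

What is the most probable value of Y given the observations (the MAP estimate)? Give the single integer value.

argmax_v P(Y = v | obs) = 0

Enumerate traces; 54 have nonzero weight after conditioning:
  (X=0, U=0, W=0, Y=0, Z=1) weight 1/132
  (X=0, U=0, W=0, Y=2, Z=1) weight 1/198
  (X=0, U=0, W=1, Y=0, Z=1) weight 1/528
  (X=0, U=0, W=1, Y=2, Z=1) weight 1/792
  (X=0, U=0, W=2, Y=0, Z=1) weight 1/132
  (X=0, U=0, W=2, Y=2, Z=1) weight 1/198
  (X=0, U=1, W=0, Y=0, Z=1) weight 1/440
  (X=0, U=1, W=0, Y=2, Z=1) weight 1/660
  … 46 more
Group by Y:
  weight(Y=0) = 3/22
  weight(Y=2) = 1/11
Total weight = 3/22 + 1/11 = 5/22
P(Y=0 | obs) = 3/22 / 5/22 = 3/5
P(Y=2 | obs) = 1/11 / 5/22 = 2/5
argmax = 0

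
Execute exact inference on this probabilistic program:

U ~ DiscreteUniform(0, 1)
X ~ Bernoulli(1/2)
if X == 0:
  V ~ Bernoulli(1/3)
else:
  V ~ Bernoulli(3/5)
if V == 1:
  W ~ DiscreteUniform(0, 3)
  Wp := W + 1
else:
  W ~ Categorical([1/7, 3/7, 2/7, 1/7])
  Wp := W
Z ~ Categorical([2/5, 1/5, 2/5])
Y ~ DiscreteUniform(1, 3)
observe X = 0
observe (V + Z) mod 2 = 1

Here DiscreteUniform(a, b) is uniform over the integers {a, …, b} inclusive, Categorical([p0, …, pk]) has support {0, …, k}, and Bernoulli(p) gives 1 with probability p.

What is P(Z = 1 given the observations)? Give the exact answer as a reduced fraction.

Enumerate traces; 72 have nonzero weight after conditioning:
  (U=0, X=0, V=0, W=0, Z=1, Y=1) weight 1/630
  (U=0, X=0, V=0, W=0, Z=1, Y=2) weight 1/630
  (U=0, X=0, V=0, W=0, Z=1, Y=3) weight 1/630
  (U=0, X=0, V=0, W=1, Z=1, Y=1) weight 1/210
  (U=0, X=0, V=0, W=1, Z=1, Y=2) weight 1/210
  (U=0, X=0, V=0, W=1, Z=1, Y=3) weight 1/210
  (U=0, X=0, V=0, W=2, Z=1, Y=1) weight 1/315
  (U=0, X=0, V=0, W=2, Z=1, Y=2) weight 1/315
  (U=0, X=0, V=1, W=0, Z=0, Y=1) weight 1/360
  (U=0, X=0, V=1, W=0, Z=2, Y=1) weight 1/360
  … 62 more
Group by Z:
  weight(Z=0) = 1/15
  weight(Z=1) = 1/15
  weight(Z=2) = 1/15
Total weight = 1/15 + 1/15 + 1/15 = 1/5
P(Z=0 | obs) = 1/15 / 1/5 = 1/3
P(Z=1 | obs) = 1/15 / 1/5 = 1/3
P(Z=2 | obs) = 1/15 / 1/5 = 1/3

P(Z = 1 | obs) = 1/3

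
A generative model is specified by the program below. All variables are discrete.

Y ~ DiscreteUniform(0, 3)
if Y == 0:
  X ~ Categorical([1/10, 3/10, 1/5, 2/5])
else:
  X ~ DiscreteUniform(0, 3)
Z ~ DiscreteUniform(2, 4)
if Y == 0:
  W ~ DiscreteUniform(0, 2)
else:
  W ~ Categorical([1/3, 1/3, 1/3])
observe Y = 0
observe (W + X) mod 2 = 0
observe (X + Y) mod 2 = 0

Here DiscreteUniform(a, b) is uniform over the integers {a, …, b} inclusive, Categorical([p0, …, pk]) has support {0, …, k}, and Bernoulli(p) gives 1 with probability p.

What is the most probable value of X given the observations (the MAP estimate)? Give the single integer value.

Enumerate traces; 12 have nonzero weight after conditioning:
  (Y=0, X=0, Z=2, W=0) weight 1/360
  (Y=0, X=0, Z=2, W=2) weight 1/360
  (Y=0, X=0, Z=3, W=0) weight 1/360
  (Y=0, X=0, Z=3, W=2) weight 1/360
  (Y=0, X=0, Z=4, W=0) weight 1/360
  (Y=0, X=0, Z=4, W=2) weight 1/360
  (Y=0, X=2, Z=2, W=0) weight 1/180
  (Y=0, X=2, Z=2, W=2) weight 1/180
  … 4 more
Group by X:
  weight(X=0) = 1/60
  weight(X=2) = 1/30
Total weight = 1/60 + 1/30 = 1/20
P(X=0 | obs) = 1/60 / 1/20 = 1/3
P(X=2 | obs) = 1/30 / 1/20 = 2/3
argmax = 2

argmax_v P(X = v | obs) = 2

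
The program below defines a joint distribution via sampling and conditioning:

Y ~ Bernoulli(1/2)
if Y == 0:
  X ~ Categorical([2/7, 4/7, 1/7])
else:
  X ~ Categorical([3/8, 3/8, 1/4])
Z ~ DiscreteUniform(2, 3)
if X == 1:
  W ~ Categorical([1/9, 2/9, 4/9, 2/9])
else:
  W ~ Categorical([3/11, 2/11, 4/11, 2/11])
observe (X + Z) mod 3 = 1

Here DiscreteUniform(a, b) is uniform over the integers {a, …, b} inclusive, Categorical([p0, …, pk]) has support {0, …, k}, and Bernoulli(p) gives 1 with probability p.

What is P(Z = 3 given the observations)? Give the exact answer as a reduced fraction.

P(Z = 3 | obs) = 53/75

Enumerate traces; 16 have nonzero weight after conditioning:
  (Y=0, X=1, Z=3, W=0) weight 1/63
  (Y=0, X=1, Z=3, W=1) weight 2/63
  (Y=0, X=1, Z=3, W=2) weight 4/63
  (Y=0, X=1, Z=3, W=3) weight 2/63
  (Y=0, X=2, Z=2, W=0) weight 3/308
  (Y=0, X=2, Z=2, W=1) weight 1/154
  (Y=0, X=2, Z=2, W=2) weight 1/77
  (Y=0, X=2, Z=2, W=3) weight 1/154
  … 8 more
Group by Z:
  weight(Z=2) = 11/112
  weight(Z=3) = 53/224
Total weight = 11/112 + 53/224 = 75/224
P(Z=2 | obs) = 11/112 / 75/224 = 22/75
P(Z=3 | obs) = 53/224 / 75/224 = 53/75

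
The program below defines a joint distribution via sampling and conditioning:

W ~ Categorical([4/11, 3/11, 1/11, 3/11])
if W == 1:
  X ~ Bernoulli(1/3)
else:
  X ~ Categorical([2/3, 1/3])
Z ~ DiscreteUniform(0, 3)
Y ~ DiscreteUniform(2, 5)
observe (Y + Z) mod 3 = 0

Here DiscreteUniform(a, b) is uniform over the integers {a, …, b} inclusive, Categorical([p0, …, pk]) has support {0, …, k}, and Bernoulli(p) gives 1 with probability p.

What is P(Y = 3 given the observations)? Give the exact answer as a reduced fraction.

Enumerate traces; 40 have nonzero weight after conditioning:
  (W=0, X=0, Z=0, Y=3) weight 1/66
  (W=0, X=0, Z=1, Y=2) weight 1/66
  (W=0, X=0, Z=1, Y=5) weight 1/66
  (W=0, X=0, Z=2, Y=4) weight 1/66
  (W=0, X=0, Z=3, Y=3) weight 1/66
  (W=0, X=1, Z=0, Y=3) weight 1/132
  (W=0, X=1, Z=1, Y=2) weight 1/132
  (W=0, X=1, Z=1, Y=5) weight 1/132
  … 32 more
Group by Y:
  weight(Y=2) = 1/16
  weight(Y=3) = 1/8
  weight(Y=4) = 1/16
  weight(Y=5) = 1/16
Total weight = 1/16 + 1/8 + 1/16 + 1/16 = 5/16
P(Y=2 | obs) = 1/16 / 5/16 = 1/5
P(Y=3 | obs) = 1/8 / 5/16 = 2/5
P(Y=4 | obs) = 1/16 / 5/16 = 1/5
P(Y=5 | obs) = 1/16 / 5/16 = 1/5

P(Y = 3 | obs) = 2/5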